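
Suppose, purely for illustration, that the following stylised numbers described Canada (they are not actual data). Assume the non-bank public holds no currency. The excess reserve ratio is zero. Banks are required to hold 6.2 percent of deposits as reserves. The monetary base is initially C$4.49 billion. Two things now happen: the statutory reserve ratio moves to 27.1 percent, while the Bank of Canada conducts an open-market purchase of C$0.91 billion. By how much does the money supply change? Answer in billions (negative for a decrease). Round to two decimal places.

-52.49 billion

Before: m₁ = 1 / (0.062) ≈ 16.1290, MB₁ = 4.49, so M₁ = 16.1290 × 4.49 ≈ 72.4192 billion.
After: m₂ = 1 / (0.271) ≈ 3.69, MB₂ = 4.49 + 0.91 = 5.4, so M₂ = 3.69 × 5.4 = 19.926 billion.
ΔM = M₂ − M₁ = 19.926 − 72.4192 = -52.4932 billion.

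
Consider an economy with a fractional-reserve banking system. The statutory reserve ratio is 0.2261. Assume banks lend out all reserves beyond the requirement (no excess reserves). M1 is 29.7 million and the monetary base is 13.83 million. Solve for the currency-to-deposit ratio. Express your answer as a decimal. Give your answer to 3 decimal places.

0.448

Using m = M/MB = 29.7/13.83 ≈ 2.147505. From m = (1 + c)/(c + rr + e), rearranging gives 1 + c = m·(c + rr + e), so c·(1 − m) = m·(rr + e) − 1.
Hence c = [m·(rr + e) − 1]/(1 − m) = [2.147505 × (0.2261 + 0) − 1] / (1 − 2.147505) ≈ 0.448320.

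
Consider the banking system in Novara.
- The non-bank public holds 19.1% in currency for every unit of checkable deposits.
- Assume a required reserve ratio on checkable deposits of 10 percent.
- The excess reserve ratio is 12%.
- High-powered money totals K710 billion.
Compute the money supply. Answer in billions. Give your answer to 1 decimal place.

The money multiplier is m = (1 + c) / (rr + e + c) = (1 + 0.191) / (0.1 + 0.12 + 0.191) ≈ 2.89781.
So M = m × MB = 2.89781 × 710 = 2057.4451 billion.

K2057.4 billion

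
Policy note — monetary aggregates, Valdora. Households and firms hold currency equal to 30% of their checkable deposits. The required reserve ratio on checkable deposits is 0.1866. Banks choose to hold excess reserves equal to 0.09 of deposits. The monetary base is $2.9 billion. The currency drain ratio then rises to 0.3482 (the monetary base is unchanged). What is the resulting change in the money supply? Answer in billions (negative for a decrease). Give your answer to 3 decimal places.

-0.281 billion

Initially m₁ = (1 + 0.3) / (0.1866 + 0.09 + 0.3) ≈ 2.25460, so M₁ = 2.25460 × 2.9 ≈ 6.5383 billion.
After the change m₂ = (1 + 0.3482) / (0.1866 + 0.09 + 0.3482) ≈ 2.15781, so M₂ = 2.15781 × 2.9 ≈ 6.2576 billion.
ΔM = M₂ − M₁ = 6.2576 − 6.5383 = -0.2807 billion.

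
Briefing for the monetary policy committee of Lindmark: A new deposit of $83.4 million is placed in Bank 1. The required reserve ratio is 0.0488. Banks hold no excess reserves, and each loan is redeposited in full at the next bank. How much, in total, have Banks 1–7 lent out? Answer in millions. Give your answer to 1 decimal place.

Bank i lends (1 − rr)^i of the original deposit: Bank 1 lends 83.4·0.9512 ≈ 79.3301, Bank 2 lends 83.4·0.9512² ≈ 75.4588, and so on.
Summing a geometric series: total = 83.4·[0.9512·(1 − 0.9512^7) / (1 − 0.9512)] ≈ 480.3119 million.

$480.3 million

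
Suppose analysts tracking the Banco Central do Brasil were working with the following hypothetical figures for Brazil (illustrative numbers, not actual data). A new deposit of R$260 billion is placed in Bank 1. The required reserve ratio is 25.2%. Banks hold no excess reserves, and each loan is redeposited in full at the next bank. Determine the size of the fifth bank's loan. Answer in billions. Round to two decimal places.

Each bank lends a fraction (1 − rr) = 0.7480 of the deposit it receives, so Bank 5 receives 260·0.7480^4 and lends 260·0.7480^5 ≈ 60.8809 billion.

R$60.88 billion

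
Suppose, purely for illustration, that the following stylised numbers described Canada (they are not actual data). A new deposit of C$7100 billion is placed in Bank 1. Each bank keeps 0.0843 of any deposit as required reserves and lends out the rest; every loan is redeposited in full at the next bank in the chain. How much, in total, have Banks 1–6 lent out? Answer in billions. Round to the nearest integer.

C$31655 billion

Bank i lends (1 − rr)^i of the original deposit: Bank 1 lends 7100·0.9157 = 6501.4700, Bank 2 lends 7100·0.9157² ≈ 5953.3961, and so on.
Summing a geometric series: total = 7100·[0.9157·(1 − 0.9157^6) / (1 − 0.9157)] ≈ 31655.2829 billion.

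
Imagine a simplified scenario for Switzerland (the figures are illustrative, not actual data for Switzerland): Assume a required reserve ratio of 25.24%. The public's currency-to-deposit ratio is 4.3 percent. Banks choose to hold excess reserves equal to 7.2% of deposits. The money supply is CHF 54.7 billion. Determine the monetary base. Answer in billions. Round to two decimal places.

The money multiplier is m = (1 + c) / (rr + e + c) = (1 + 0.043) / (0.2524 + 0.072 + 0.043) ≈ 2.83887.
MB = M / m = 54.7 / 2.83887 ≈ 19.2682 billion.

CHF 19.27 billion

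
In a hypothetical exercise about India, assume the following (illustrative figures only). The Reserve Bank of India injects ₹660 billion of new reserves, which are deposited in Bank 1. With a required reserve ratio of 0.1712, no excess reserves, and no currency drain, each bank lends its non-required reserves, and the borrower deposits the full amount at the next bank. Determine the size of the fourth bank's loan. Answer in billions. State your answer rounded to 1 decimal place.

Each bank lends a fraction (1 − rr) = 0.8288 of the deposit it receives, so Bank 4 receives 660·0.8288^3 and lends 660·0.8288^4 ≈ 311.4174 billion.

₹311.4 billion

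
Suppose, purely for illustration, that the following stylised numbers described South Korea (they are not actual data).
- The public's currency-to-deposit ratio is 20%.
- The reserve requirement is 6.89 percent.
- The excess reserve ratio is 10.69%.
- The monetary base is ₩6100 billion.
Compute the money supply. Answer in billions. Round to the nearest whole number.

₩19478 billion

The money multiplier is m = (1 + c) / (rr + e + c) = (1 + 0.2) / (0.0689 + 0.1069 + 0.2) ≈ 3.19319.
So M = m × MB = 3.19319 × 6100 = 19478.459 billion.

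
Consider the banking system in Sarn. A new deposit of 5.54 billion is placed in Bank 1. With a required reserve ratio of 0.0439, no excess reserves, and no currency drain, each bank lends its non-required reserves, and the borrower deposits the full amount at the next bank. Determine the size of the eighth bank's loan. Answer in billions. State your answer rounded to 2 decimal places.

Each bank lends a fraction (1 − rr) = 0.9561 of the deposit it receives, so Bank 8 receives 5.54·0.9561^7 and lends 5.54·0.9561^8 ≈ 3.8684 billion.

3.87 billion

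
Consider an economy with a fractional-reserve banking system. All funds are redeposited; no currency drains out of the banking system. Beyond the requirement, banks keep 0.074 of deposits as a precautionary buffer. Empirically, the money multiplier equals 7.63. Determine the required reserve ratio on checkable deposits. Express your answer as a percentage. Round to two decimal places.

5.71%

Using m = 7.63. Since m = (1 + c)/(c + rr + e), the denominator satisfies c + rr + e = (1 + c)/m = (1 + 0) / 7.63 ≈ 0.131062.
With c = 0 and e = 0.074, the required reserve ratio on checkable deposits is 0.131062 − 0 − 0.074 = 0.057062.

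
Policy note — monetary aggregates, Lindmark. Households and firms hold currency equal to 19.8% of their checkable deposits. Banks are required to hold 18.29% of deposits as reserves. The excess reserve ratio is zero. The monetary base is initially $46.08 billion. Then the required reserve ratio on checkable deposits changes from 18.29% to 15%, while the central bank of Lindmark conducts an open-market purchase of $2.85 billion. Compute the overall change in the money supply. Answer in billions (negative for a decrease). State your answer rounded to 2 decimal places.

$23.51 billion

Before: m₁ = (1 + 0.198) / (0.1829 + 0.198) ≈ 3.14518, MB₁ = 46.08, so M₁ = 3.14518 × 46.08 ≈ 144.9299 billion.
After: m₂ = (1 + 0.198) / (0.15 + 0.198) ≈ 3.44253, MB₂ = 46.08 + 2.85 = 48.93, so M₂ = 3.44253 × 48.93 ≈ 168.443 billion.
ΔM = M₂ − M₁ = 168.443 − 144.9299 = 23.5131 billion.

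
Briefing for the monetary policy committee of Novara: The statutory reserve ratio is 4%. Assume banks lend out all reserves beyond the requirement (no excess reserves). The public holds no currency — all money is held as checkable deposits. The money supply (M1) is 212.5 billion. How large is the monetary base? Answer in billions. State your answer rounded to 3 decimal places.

8.500 billion

With no currency drain and no excess reserves, the money multiplier is m = 1/rr = 1/0.04 = 25.
The monetary base is MB = M / m = 212.5 / 25 = 8.5 billion.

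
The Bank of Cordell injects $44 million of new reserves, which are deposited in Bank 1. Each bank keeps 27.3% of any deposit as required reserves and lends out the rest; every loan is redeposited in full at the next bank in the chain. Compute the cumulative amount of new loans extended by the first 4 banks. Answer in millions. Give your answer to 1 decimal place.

Bank i lends (1 − rr)^i of the original deposit: Bank 1 lends 44·0.7270 = 31.9880, Bank 2 lends 44·0.7270² ≈ 23.2553, and so on.
Summing a geometric series: total = 44·[0.7270·(1 − 0.7270^4) / (1 − 0.7270)] ≈ 84.4409 million.

$84.4 million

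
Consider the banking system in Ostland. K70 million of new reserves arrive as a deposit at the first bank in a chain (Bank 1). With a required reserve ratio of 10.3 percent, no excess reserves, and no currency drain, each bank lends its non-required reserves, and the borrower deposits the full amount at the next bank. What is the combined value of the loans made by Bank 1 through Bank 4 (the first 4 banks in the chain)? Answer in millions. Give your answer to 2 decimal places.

K214.95 million

Bank i lends (1 − rr)^i of the original deposit: Bank 1 lends 70·0.8970 = 62.7900, Bank 2 lends 70·0.8970² ≈ 56.3226, and so on.
Summing a geometric series: total = 70·[0.8970·(1 − 0.8970^4) / (1 − 0.8970)] ≈ 214.9517 million.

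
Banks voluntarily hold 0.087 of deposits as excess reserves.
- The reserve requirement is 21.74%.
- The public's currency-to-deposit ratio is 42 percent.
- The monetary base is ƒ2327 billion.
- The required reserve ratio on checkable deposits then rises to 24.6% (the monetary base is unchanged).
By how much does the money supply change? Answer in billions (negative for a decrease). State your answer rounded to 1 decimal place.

-173.3 billion

Initially m₁ = (1 + 0.42) / (0.2174 + 0.087 + 0.42) ≈ 1.960243, so M₁ = 1.960243 × 2327 ≈ 4561.4855 billion.
After the change m₂ = (1 + 0.42) / (0.246 + 0.087 + 0.42) ≈ 1.885790, so M₂ = 1.885790 × 2327 ≈ 4388.2333 billion.
ΔM = M₂ − M₁ = 4388.2333 − 4561.4855 = -173.2522 billion.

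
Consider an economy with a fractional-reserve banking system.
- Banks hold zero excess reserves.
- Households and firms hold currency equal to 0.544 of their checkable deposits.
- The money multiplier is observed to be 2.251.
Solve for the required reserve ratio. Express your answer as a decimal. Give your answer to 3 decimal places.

Using m = 2.251. Since m = (1 + c)/(c + rr + e), the denominator satisfies c + rr + e = (1 + c)/m = (1 + 0.544) / 2.251 ≈ 0.685917.
With c = 0.544 and e = 0, the required reserve ratio is 0.685917 − 0.544 − 0 = 0.141917.

0.142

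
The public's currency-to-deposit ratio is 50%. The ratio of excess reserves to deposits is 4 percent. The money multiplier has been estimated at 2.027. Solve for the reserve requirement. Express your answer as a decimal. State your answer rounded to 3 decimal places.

0.200

Using m = 2.027. Since m = (1 + c)/(c + rr + e), the denominator satisfies c + rr + e = (1 + c)/m = (1 + 0.5) / 2.027 ≈ 0.740010.
With c = 0.5 and e = 0.04, the reserve requirement is 0.740010 − 0.5 − 0.04 = 0.20001.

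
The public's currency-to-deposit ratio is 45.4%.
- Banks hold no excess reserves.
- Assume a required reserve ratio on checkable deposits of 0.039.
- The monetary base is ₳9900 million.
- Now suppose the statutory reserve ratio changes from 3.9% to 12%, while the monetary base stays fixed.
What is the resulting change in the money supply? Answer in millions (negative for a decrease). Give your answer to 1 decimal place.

-4120.3 million

Initially m₁ = (1 + 0.454) / (0.039 + 0.454) ≈ 2.949290, so M₁ = 2.949290 × 9900 = 29197.971 million.
After the change m₂ = (1 + 0.454) / (0.12 + 0.454) ≈ 2.533101, so M₂ = 2.533101 × 9900 = 25077.6999 million.
ΔM = M₂ − M₁ = 25077.6999 − 29197.971 = -4120.2711 million.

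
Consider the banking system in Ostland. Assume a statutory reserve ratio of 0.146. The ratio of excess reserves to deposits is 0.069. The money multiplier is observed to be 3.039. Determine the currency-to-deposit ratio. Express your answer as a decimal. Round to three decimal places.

0.170

Using m = 3.039. From m = (1 + c)/(c + rr + e), rearranging gives 1 + c = m·(c + rr + e), so c·(1 − m) = m·(rr + e) − 1.
Hence c = [m·(rr + e) − 1]/(1 − m) = [3.039 × (0.146 + 0.069) − 1] / (1 − 3.039) ≈ 0.169993.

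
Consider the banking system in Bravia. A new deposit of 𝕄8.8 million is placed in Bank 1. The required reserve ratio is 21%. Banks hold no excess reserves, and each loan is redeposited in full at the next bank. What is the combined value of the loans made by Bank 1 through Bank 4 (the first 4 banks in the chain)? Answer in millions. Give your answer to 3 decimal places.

Bank i lends (1 − rr)^i of the original deposit: Bank 1 lends 8.8·0.7900 = 6.9520, Bank 2 lends 8.8·0.7900² ≈ 5.4921, and so on.
Summing a geometric series: total = 8.8·[0.7900·(1 − 0.7900^4) / (1 − 0.7900)] ≈ 20.2104 million.

𝕄20.210 million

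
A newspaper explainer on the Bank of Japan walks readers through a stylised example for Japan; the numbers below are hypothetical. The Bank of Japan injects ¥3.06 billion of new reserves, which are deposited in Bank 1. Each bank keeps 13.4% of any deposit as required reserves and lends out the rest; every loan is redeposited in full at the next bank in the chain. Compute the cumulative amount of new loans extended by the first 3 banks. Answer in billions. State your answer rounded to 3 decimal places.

Bank i lends (1 − rr)^i of the original deposit: Bank 1 lends 3.06·0.8660 ≈ 2.6500, Bank 2 lends 3.06·0.8660² ≈ 2.2949, and so on.
Summing a geometric series: total = 3.06·[0.8660·(1 − 0.8660^3) / (1 − 0.8660)] ≈ 6.9322 billion.

¥6.932 billion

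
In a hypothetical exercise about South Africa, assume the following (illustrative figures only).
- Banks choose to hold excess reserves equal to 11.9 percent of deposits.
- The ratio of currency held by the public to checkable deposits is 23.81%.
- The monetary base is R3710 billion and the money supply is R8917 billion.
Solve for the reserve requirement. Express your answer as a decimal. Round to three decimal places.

0.158

Using m = M/MB = 8917/3710 ≈ 2.403504. Since m = (1 + c)/(c + rr + e), the denominator satisfies c + rr + e = (1 + c)/m = (1 + 0.2381) / 2.403504 ≈ 0.515123.
With c = 0.2381 and e = 0.119, the reserve requirement is 0.515123 − 0.2381 − 0.119 = 0.158023.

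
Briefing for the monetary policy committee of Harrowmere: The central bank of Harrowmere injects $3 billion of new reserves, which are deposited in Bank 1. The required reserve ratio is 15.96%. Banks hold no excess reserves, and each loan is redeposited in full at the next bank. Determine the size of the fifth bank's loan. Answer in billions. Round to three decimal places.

$1.258 billion

Each bank lends a fraction (1 − rr) = 0.8404 of the deposit it receives, so Bank 5 receives 3·0.8404^4 and lends 3·0.8404^5 ≈ 1.2576 billion.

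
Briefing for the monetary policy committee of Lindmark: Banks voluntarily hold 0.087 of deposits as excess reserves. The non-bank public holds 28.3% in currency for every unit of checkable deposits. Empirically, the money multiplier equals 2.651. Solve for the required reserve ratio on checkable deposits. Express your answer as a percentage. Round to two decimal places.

Using m = 2.651. Since m = (1 + c)/(c + rr + e), the denominator satisfies c + rr + e = (1 + c)/m = (1 + 0.283) / 2.651 ≈ 0.483968.
With c = 0.283 and e = 0.087, the required reserve ratio on checkable deposits is 0.483968 − 0.283 − 0.087 = 0.113968.

11.40%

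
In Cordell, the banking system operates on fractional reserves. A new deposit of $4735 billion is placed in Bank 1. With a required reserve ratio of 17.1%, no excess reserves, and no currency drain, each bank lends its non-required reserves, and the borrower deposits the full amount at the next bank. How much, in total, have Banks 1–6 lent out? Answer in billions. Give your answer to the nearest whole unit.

Bank i lends (1 − rr)^i of the original deposit: Bank 1 lends 4735·0.8290 = 3925.3150, Bank 2 lends 4735·0.8290² ≈ 3254.0861, and so on.
Summing a geometric series: total = 4735·[0.8290·(1 − 0.8290^6) / (1 − 0.8290)] ≈ 15504.2125 billion.

$15504 billion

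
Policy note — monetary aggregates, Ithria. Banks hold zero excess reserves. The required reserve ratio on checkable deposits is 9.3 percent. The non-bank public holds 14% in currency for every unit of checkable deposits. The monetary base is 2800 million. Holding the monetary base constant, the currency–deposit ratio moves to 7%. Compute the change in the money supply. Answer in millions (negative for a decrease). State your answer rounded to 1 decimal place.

4680.8 million

Initially m₁ = (1 + 0.14) / (0.093 + 0.14) ≈ 4.892704, so M₁ = 4.892704 × 2800 = 13699.5712 million.
After the change m₂ = (1 + 0.07) / (0.093 + 0.07) ≈ 6.564417, so M₂ = 6.564417 × 2800 = 18380.3676 million.
ΔM = M₂ − M₁ = 18380.3676 − 13699.5712 = 4680.7964 million.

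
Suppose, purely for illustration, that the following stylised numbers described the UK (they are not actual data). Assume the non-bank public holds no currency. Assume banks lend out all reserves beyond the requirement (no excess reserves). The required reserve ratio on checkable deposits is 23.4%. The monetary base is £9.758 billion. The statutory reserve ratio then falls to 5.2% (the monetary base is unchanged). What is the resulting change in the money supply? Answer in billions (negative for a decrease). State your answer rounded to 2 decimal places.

£145.95 billion

Initially m₁ = 1 / (0.234) ≈ 4.2735, so M₁ = 4.2735 × 9.758 ≈ 41.7008 billion.
After the change m₂ = 1 / (0.052) ≈ 19.2308, so M₂ = 19.2308 × 9.758 ≈ 187.6541 billion.
ΔM = M₂ − M₁ = 187.6541 − 41.7008 = 145.9533 billion.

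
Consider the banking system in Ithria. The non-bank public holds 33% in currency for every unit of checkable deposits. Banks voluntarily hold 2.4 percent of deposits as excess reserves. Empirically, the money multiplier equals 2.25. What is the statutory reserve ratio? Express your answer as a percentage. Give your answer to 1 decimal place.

Using m = 2.25. Since m = (1 + c)/(c + rr + e), the denominator satisfies c + rr + e = (1 + c)/m = (1 + 0.33) / 2.25 ≈ 0.591111.
With c = 0.33 and e = 0.024, the statutory reserve ratio is 0.591111 − 0.33 − 0.024 = 0.237111.

23.7%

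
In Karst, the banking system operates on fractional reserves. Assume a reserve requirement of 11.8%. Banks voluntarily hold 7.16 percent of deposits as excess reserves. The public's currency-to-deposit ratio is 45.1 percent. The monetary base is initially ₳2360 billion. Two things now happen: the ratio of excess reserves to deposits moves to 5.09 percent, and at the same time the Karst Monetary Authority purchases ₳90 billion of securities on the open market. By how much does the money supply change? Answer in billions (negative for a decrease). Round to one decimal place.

₳389.2 billion

Before: m₁ = (1 + 0.451) / (0.118 + 0.0716 + 0.451) ≈ 2.265064, MB₁ = 2360, so M₁ = 2.265064 × 2360 ≈ 5345.551 billion.
After: m₂ = (1 + 0.451) / (0.118 + 0.0509 + 0.451) ≈ 2.340700, MB₂ = 2360 + 90 = 2450, so M₂ = 2.340700 × 2450 = 5734.715 billion.
ΔM = M₂ − M₁ = 5734.715 − 5345.551 = 389.164 billion.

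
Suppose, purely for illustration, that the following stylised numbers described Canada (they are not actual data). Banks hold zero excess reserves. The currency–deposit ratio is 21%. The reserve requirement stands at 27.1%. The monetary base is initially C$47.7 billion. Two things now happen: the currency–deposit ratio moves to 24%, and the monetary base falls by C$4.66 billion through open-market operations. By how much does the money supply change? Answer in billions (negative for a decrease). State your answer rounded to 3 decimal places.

Before: m₁ = (1 + 0.21) / (0.271 + 0.21) ≈ 2.515593, MB₁ = 47.7, so M₁ = 2.515593 × 47.7 ≈ 119.9938 billion.
After: m₂ = (1 + 0.24) / (0.271 + 0.24) ≈ 2.426614, MB₂ = 47.7 − 4.66 = 43.04, so M₂ = 2.426614 × 43.04 ≈ 104.4415 billion.
ΔM = M₂ − M₁ = 104.4415 − 119.9938 = -15.5523 billion.

-15.552 billion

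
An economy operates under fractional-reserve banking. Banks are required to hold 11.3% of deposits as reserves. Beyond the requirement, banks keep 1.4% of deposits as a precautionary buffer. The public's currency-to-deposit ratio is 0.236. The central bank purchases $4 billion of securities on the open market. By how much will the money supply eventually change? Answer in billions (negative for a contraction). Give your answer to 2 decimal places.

$13.62 billion

The money multiplier is m = (1 + c) / (rr + e + c) = (1 + 0.236) / (0.113 + 0.014 + 0.236) ≈ 3.4050.
The purchase adds 4 billion of base, so ΔM = m × ΔMB = 3.4050 × (+4) = 13.62 billion.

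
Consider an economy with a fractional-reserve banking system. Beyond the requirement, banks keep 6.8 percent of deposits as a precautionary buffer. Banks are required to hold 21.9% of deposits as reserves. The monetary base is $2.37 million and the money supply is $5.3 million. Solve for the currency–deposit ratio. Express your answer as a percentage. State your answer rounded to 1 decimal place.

Using m = M/MB = 5.3/2.37 ≈ 2.236287. From m = (1 + c)/(c + rr + e), rearranging gives 1 + c = m·(c + rr + e), so c·(1 − m) = m·(rr + e) − 1.
Hence c = [m·(rr + e) − 1]/(1 − m) = [2.236287 × (0.219 + 0.068) − 1] / (1 − 2.236287) ≈ 0.289727.

29.0%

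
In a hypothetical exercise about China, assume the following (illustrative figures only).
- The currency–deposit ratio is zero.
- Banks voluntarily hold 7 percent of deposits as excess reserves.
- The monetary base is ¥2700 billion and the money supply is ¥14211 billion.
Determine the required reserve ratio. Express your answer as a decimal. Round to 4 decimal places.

0.1200

Using m = M/MB = 14211/2700 ≈ 5.263333. Since m = (1 + c)/(c + rr + e), the denominator satisfies c + rr + e = (1 + c)/m = (1 + 0) / 5.263333 ≈ 0.189994.
With c = 0 and e = 0.07, the required reserve ratio is 0.189994 − 0 − 0.07 = 0.119994.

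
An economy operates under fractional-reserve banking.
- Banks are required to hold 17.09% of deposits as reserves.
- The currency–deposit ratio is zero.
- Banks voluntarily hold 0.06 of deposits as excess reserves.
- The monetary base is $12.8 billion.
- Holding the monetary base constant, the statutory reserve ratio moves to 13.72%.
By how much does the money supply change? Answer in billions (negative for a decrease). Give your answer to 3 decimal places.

Initially m₁ = 1 / (0.1709 + 0.06) ≈ 4.330879, so M₁ = 4.330879 × 12.8 ≈ 55.4353 billion.
After the change m₂ = 1 / (0.1372 + 0.06) ≈ 5.070994, so M₂ = 5.070994 × 12.8 ≈ 64.9087 billion.
ΔM = M₂ − M₁ = 64.9087 − 55.4353 = 9.4734 billion.

$9.473 billion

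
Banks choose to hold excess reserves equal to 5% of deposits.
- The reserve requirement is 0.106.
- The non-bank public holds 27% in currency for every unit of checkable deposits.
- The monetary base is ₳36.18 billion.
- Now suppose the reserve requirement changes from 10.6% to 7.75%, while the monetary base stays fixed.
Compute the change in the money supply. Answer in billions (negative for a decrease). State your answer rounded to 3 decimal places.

₳7.733 billion

Initially m₁ = (1 + 0.27) / (0.106 + 0.05 + 0.27) ≈ 2.981221, so M₁ = 2.981221 × 36.18 ≈ 107.8606 billion.
After the change m₂ = (1 + 0.27) / (0.0775 + 0.05 + 0.27) ≈ 3.194969, so M₂ = 3.194969 × 36.18 ≈ 115.594 billion.
ΔM = M₂ − M₁ = 115.594 − 107.8606 = 7.7334 billion.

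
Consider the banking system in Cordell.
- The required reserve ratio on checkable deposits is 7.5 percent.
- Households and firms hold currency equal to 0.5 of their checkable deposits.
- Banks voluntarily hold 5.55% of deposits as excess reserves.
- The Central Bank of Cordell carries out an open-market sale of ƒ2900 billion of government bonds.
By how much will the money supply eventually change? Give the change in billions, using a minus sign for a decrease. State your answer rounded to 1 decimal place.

-6899.3 billion

The money multiplier is m = (1 + c) / (rr + e + c) = (1 + 0.5) / (0.075 + 0.0555 + 0.5) ≈ 2.379064.
The sale removes 2900 billion of base, so ΔM = m × ΔMB = 2.379064 × (−2900) = -6899.2856 billion.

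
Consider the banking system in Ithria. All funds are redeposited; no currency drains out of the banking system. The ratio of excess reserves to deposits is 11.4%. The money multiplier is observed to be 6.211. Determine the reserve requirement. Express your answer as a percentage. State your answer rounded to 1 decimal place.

4.7%

Using m = 6.211. Since m = (1 + c)/(c + rr + e), the denominator satisfies c + rr + e = (1 + c)/m = (1 + 0) / 6.211 ≈ 0.161005.
With c = 0 and e = 0.114, the reserve requirement is 0.161005 − 0 − 0.114 = 0.047005.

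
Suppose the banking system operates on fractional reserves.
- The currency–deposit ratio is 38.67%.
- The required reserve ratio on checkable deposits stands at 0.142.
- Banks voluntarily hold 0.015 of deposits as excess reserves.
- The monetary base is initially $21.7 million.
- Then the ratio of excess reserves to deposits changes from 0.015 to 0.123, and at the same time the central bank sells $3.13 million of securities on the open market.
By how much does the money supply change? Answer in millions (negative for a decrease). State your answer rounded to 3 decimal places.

-15.832 million

Before: m₁ = (1 + 0.3867) / (0.142 + 0.015 + 0.3867) ≈ 2.550487, MB₁ = 21.7, so M₁ = 2.550487 × 21.7 ≈ 55.3456 million.
After: m₂ = (1 + 0.3867) / (0.142 + 0.123 + 0.3867) ≈ 2.127820, MB₂ = 21.7 − 3.13 = 18.57, so M₂ = 2.127820 × 18.57 ≈ 39.5136 million.
ΔM = M₂ − M₁ = 39.5136 − 55.3456 = -15.832 million.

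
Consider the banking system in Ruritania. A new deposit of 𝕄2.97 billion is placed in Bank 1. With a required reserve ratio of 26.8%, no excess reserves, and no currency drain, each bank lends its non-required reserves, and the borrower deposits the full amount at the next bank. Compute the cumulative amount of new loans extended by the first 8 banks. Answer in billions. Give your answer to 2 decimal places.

𝕄7.44 billion

Bank i lends (1 − rr)^i of the original deposit: Bank 1 lends 2.97·0.7320 ≈ 2.1740, Bank 2 lends 2.97·0.7320² ≈ 1.5914, and so on.
Summing a geometric series: total = 2.97·[0.7320·(1 − 0.7320^8) / (1 − 0.7320)] ≈ 7.4434 billion.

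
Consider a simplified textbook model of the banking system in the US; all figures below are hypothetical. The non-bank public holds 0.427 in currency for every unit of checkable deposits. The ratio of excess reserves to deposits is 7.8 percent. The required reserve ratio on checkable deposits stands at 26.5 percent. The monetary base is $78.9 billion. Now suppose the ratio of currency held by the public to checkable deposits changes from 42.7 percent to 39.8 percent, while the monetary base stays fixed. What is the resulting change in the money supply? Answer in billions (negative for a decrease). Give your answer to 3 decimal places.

Initially m₁ = (1 + 0.427) / (0.265 + 0.078 + 0.427) ≈ 1.853247, so M₁ = 1.853247 × 78.9 ≈ 146.2212 billion.
After the change m₂ = (1 + 0.398) / (0.265 + 0.078 + 0.398) ≈ 1.886640, so M₂ = 1.886640 × 78.9 ≈ 148.8559 billion.
ΔM = M₂ − M₁ = 148.8559 − 146.2212 = 2.6347 billion.

$2.635 billion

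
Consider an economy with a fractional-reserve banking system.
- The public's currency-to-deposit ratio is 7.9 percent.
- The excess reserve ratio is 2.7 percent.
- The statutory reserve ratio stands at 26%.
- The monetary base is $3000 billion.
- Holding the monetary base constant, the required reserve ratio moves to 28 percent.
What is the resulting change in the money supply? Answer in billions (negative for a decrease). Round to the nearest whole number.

-458 billion

Initially m₁ = (1 + 0.079) / (0.26 + 0.027 + 0.079) ≈ 2.94809, so M₁ = 2.94809 × 3000 = 8844.27 billion.
After the change m₂ = (1 + 0.079) / (0.28 + 0.027 + 0.079) ≈ 2.79534, so M₂ = 2.79534 × 3000 = 8386.02 billion.
ΔM = M₂ − M₁ = 8386.02 − 8844.27 = -458.25 billion.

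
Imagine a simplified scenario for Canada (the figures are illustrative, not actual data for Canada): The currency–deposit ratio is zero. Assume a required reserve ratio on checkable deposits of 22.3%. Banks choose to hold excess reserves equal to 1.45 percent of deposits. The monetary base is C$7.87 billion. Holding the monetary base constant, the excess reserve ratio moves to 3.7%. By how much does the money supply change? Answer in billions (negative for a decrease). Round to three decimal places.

-2.868 billion

Initially m₁ = 1 / (0.223 + 0.0145) ≈ 4.21053, so M₁ = 4.21053 × 7.87 ≈ 33.1369 billion.
After the change m₂ = 1 / (0.223 + 0.037) ≈ 3.84615, so M₂ = 3.84615 × 7.87 ≈ 30.2692 billion.
ΔM = M₂ − M₁ = 30.2692 − 33.1369 = -2.8677 billion.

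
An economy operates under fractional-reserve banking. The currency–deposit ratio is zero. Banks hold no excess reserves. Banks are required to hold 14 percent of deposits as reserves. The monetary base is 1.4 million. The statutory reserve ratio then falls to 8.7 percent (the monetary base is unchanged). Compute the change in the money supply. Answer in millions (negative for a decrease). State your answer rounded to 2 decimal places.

6.09 million

Initially m₁ = 1 / (0.14) ≈ 7.1429, so M₁ = 7.1429 × 1.4 ≈ 10.0001 million.
After the change m₂ = 1 / (0.087) ≈ 11.4943, so M₂ = 11.4943 × 1.4 ≈ 16.092 million.
ΔM = M₂ − M₁ = 16.092 − 10.0001 = 6.0919 million.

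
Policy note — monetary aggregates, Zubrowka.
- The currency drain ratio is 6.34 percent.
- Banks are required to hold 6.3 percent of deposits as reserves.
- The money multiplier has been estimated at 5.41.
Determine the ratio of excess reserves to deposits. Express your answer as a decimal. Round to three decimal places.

0.070

Using m = 5.41. Since m = (1 + c)/(c + rr + e), the denominator satisfies c + rr + e = (1 + c)/m = (1 + 0.0634) / 5.41 ≈ 0.196562.
With c = 0.0634 and rr = 0.063, the ratio of excess reserves to deposits is 0.196562 − 0.0634 − 0.063 = 0.070162.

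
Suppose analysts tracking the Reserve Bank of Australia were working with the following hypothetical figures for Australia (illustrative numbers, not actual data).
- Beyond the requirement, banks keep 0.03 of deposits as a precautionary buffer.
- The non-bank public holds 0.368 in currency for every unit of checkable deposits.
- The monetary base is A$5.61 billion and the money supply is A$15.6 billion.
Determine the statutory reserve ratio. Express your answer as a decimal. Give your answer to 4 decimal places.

Using m = M/MB = 15.6/5.61 ≈ 2.780749. Since m = (1 + c)/(c + rr + e), the denominator satisfies c + rr + e = (1 + c)/m = (1 + 0.368) / 2.780749 ≈ 0.491954.
With c = 0.368 and e = 0.03, the statutory reserve ratio is 0.491954 − 0.368 − 0.03 = 0.093954.

0.0940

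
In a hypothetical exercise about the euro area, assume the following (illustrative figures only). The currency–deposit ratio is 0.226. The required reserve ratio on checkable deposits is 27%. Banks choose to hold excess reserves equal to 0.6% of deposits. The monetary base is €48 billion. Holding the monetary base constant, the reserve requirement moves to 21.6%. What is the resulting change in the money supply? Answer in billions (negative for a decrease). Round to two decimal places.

€14.13 billion

Initially m₁ = (1 + 0.226) / (0.27 + 0.006 + 0.226) ≈ 2.44223, so M₁ = 2.44223 × 48 ≈ 117.227 billion.
After the change m₂ = (1 + 0.226) / (0.216 + 0.006 + 0.226) ≈ 2.73661, so M₂ = 2.73661 × 48 ≈ 131.3573 billion.
ΔM = M₂ − M₁ = 131.3573 − 117.227 = 14.1303 billion.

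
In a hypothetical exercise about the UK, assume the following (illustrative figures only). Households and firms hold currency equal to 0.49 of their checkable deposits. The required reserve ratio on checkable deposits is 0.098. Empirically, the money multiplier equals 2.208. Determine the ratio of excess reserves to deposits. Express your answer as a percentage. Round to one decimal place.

8.7%

Using m = 2.208. Since m = (1 + c)/(c + rr + e), the denominator satisfies c + rr + e = (1 + c)/m = (1 + 0.49) / 2.208 ≈ 0.674819.
With c = 0.49 and rr = 0.098, the ratio of excess reserves to deposits is 0.674819 − 0.49 − 0.098 = 0.086819.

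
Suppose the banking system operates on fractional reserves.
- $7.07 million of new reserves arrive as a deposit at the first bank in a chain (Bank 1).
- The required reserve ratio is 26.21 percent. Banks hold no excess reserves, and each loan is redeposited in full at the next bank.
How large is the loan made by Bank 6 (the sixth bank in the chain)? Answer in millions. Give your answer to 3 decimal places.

Each bank lends a fraction (1 − rr) = 0.7379 of the deposit it receives, so Bank 6 receives 7.07·0.7379^5 and lends 7.07·0.7379^6 ≈ 1.1413 million.

$1.141 million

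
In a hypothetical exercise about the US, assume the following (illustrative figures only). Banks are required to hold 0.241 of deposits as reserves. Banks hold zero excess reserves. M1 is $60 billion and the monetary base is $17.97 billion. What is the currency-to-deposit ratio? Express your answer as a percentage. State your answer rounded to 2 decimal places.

Using m = M/MB = 60/17.97 ≈ 3.338898. From m = (1 + c)/(c + rr + e), rearranging gives 1 + c = m·(c + rr + e), so c·(1 − m) = m·(rr + e) − 1.
Hence c = [m·(rr + e) − 1]/(1 − m) = [3.338898 × (0.241 + 0) − 1] / (1 − 3.338898) ≈ 0.083512.

8.35%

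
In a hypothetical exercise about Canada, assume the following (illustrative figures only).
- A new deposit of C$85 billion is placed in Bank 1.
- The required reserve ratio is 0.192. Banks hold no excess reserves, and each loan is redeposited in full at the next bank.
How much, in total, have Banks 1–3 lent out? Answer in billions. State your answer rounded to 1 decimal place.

Bank i lends (1 − rr)^i of the original deposit: Bank 1 lends 85·0.8080 = 68.6800, Bank 2 lends 85·0.8080² ≈ 55.4934, and so on.
Summing a geometric series: total = 85·[0.8080·(1 − 0.8080^3) / (1 − 0.8080)] ≈ 169.0121 billion.

C$169.0 billion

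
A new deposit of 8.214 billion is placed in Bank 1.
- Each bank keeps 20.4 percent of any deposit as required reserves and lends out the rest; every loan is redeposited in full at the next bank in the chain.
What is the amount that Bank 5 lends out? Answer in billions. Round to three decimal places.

2.625 billion

Each bank lends a fraction (1 − rr) = 0.7960 of the deposit it receives, so Bank 5 receives 8.214·0.7960^4 and lends 8.214·0.7960^5 ≈ 2.6249 billion.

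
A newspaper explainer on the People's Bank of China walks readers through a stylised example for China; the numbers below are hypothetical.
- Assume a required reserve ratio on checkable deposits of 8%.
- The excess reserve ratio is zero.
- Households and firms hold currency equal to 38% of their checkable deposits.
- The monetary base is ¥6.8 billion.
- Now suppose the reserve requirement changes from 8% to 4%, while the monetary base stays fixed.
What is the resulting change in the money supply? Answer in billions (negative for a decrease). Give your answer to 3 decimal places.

¥1.943 billion

Initially m₁ = (1 + 0.38) / (0.08 + 0.38) = 3, so M₁ = 3 × 6.8 = 20.4 billion.
After the change m₂ = (1 + 0.38) / (0.04 + 0.38) ≈ 3.28571, so M₂ = 3.28571 × 6.8 ≈ 22.3428 billion.
ΔM = M₂ − M₁ = 22.3428 − 20.4 = 1.9428 billion.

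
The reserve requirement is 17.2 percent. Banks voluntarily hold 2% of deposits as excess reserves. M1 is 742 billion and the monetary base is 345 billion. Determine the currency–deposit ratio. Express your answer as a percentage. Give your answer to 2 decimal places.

Using m = M/MB = 742/345 ≈ 2.150725. From m = (1 + c)/(c + rr + e), rearranging gives 1 + c = m·(c + rr + e), so c·(1 − m) = m·(rr + e) − 1.
Hence c = [m·(rr + e) − 1]/(1 − m) = [2.150725 × (0.172 + 0.02) − 1] / (1 − 2.150725) ≈ 0.510166.

51.02%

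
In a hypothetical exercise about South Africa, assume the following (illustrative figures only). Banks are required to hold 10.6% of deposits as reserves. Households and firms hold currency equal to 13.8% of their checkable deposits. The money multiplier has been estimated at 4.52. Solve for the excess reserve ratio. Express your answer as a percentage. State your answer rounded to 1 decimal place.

Using m = 4.52. Since m = (1 + c)/(c + rr + e), the denominator satisfies c + rr + e = (1 + c)/m = (1 + 0.138) / 4.52 ≈ 0.251770.
With c = 0.138 and rr = 0.106, the excess reserve ratio is 0.251770 − 0.138 − 0.106 = 0.00777.

0.8%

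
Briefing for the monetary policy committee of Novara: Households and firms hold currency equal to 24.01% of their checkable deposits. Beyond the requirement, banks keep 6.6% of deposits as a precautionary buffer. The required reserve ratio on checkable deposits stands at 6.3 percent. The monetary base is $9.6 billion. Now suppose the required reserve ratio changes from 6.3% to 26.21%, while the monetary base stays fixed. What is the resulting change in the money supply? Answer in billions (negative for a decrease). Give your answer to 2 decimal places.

Initially m₁ = (1 + 0.2401) / (0.063 + 0.066 + 0.2401) ≈ 3.3598, so M₁ = 3.3598 × 9.6 ≈ 32.2541 billion.
After the change m₂ = (1 + 0.2401) / (0.2621 + 0.066 + 0.2401) ≈ 2.1825, so M₂ = 2.1825 × 9.6 = 20.952 billion.
ΔM = M₂ − M₁ = 20.952 − 32.2541 = -11.3021 billion.

-11.30 billion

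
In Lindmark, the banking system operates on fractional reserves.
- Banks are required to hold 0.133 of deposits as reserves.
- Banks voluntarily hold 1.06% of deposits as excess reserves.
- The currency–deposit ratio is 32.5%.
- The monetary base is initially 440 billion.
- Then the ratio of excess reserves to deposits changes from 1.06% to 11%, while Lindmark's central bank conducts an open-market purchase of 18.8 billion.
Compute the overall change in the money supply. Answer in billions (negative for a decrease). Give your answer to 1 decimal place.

-173.9 billion

Before: m₁ = (1 + 0.325) / (0.133 + 0.0106 + 0.325) ≈ 2.82757, MB₁ = 440, so M₁ = 2.82757 × 440 = 1244.1308 billion.
After: m₂ = (1 + 0.325) / (0.133 + 0.11 + 0.325) ≈ 2.33275, MB₂ = 440 + 18.8 = 458.8, so M₂ = 2.33275 × 458.8 = 1070.2657 billion.
ΔM = M₂ − M₁ = 1070.2657 − 1244.1308 = -173.8651 billion.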